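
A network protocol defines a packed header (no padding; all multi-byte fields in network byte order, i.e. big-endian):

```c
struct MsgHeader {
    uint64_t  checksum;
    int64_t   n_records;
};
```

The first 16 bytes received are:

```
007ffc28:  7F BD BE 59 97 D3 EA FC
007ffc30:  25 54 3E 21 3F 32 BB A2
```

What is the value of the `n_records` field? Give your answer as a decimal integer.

2689843189962161058

`n_records` follows `checksum` (8 bytes), so it starts at byte offset 8 and occupies 8 bytes.
Bytes at offsets 8..15: 25 54 3E 21 3F 32 BB A2.
Big-endian: lowest address holds the most-significant byte.
The bytes are already most-significant first: 0x25543E213F32BBA2.
0x25543E213F32BBA2 = 2689843189962161058.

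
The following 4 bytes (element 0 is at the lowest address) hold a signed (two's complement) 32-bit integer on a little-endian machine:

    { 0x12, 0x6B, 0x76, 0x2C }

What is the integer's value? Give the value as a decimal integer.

745958162

Little-endian stores the least-significant byte at the lowest address.
Reassemble most-significant byte first: 2C 76 6B 12 → 0x2C766B12.
0x2C766B12 = 745958162.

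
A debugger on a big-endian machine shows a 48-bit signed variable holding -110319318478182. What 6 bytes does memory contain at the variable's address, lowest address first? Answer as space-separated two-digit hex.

Two's complement of -110319318478182 in 48 bits: 110319318478182 = 0x6455B7CA2D66; invert → 0x9BAA4835D299; add 1 → 0x9BAA4835D29A.
Split into bytes (most-significant first): 9B AA 48 35 D2 9A.
In big-endian order the high byte comes first in memory.
So the memory order matches the most-significant-first order: 9B AA 48 35 D2 9A.

9B AA 48 35 D2 9A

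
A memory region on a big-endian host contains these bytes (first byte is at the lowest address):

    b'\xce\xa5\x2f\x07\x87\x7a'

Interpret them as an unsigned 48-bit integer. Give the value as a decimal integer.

227208853948282

Big-endian stores the most-significant byte at the lowest address.
The bytes are already most-significant first: 0xCEA52F07877A.
0xCEA52F07877A = 227208853948282.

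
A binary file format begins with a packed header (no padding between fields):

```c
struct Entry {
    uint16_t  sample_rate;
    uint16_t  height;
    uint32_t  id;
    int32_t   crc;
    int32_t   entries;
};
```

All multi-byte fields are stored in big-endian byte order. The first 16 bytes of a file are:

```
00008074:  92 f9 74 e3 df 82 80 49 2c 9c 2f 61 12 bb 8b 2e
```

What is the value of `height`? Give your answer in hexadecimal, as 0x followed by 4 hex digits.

0x74E3

`height` follows `sample_rate` (2 bytes), so it starts at byte offset 2 and occupies 2 bytes.
Bytes at offsets 2..3: 74 E3.
Big-endian stores the most-significant byte at the lowest address.
The bytes are already most-significant first: 0x74E3.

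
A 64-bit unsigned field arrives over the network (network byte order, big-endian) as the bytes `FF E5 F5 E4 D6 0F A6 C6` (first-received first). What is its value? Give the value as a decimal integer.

Big-endian stores the most-significant byte at the lowest address.
The bytes are already most-significant first: 0xFFE5F5E4D60FA6C6.
0xFFE5F5E4D60FA6C6 = 18439414612531062470.

18439414612531062470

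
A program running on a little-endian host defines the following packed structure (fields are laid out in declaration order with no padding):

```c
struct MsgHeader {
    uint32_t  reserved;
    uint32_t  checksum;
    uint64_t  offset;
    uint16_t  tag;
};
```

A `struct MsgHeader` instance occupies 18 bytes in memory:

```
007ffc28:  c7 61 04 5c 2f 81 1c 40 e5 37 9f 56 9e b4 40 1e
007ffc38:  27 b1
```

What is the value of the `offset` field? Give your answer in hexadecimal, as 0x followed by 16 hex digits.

0x1E40B49E569F37E5

`offset` follows `reserved` (4 B), `checksum` (4 B), so it starts at offset 4 + 4 = 8 and occupies 8 bytes.
Bytes at offsets 8..15: E5 37 9F 56 9E B4 40 1E.
In little-endian order the low byte comes first in memory.
Reassemble most-significant byte first: 1E 40 B4 9E 56 9F 37 E5 → 0x1E40B49E569F37E5.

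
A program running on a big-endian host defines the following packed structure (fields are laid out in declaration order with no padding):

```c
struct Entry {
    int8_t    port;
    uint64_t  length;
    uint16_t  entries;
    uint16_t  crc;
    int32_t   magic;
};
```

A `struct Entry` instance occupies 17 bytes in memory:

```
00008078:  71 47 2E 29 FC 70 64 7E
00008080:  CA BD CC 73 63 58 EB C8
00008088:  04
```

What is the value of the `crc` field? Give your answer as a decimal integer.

`crc` follows `port` (1 B), `length` (8 B), `entries` (2 B), so it starts at offset 1 + 8 + 2 = 11 and occupies 2 bytes.
Bytes at offsets 11..12: 73 63.
Big-endian: lowest address holds the most-significant byte.
The bytes are already most-significant first: 0x7363.
0x7363 = 29539.

29539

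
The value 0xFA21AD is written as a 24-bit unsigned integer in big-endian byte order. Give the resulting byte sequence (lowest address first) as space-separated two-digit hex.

Split into bytes (most-significant first): FA 21 AD.
Big-endian: lowest address holds the most-significant byte.
So the memory order matches the most-significant-first order: FA 21 AD.

FA 21 AD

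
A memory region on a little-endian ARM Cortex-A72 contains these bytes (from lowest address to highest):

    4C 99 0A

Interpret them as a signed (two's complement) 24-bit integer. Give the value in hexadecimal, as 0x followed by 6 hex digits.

0x0A994C

Little-endian stores the least-significant byte at the lowest address.
Reassemble most-significant byte first: 0A 99 4C → 0x0A994C.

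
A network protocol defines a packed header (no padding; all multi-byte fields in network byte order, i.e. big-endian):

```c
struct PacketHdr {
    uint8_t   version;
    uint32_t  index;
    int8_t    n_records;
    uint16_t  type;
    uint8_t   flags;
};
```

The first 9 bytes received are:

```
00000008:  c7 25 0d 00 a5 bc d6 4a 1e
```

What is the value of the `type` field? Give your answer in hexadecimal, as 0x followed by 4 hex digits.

`type` follows `version` (1 B), `index` (4 B), `n_records` (1 B), so it starts at offset 1 + 4 + 1 = 6 and occupies 2 bytes.
Bytes at offsets 6..7: D6 4A.
Big-endian stores the most-significant byte at the lowest address.
The bytes are already most-significant first: 0xD64A.

0xD64A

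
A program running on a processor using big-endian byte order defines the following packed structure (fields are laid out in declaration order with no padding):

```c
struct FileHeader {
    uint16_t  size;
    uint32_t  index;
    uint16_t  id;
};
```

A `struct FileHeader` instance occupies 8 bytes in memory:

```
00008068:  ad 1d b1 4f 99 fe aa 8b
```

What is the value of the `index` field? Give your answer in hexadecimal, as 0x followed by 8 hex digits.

`index` follows `size` (2 bytes), so it starts at byte offset 2 and occupies 4 bytes.
Bytes at offsets 2..5: B1 4F 99 FE.
In big-endian order the high byte comes first in memory.
The bytes are already most-significant first: 0xB14F99FE.

0xB14F99FE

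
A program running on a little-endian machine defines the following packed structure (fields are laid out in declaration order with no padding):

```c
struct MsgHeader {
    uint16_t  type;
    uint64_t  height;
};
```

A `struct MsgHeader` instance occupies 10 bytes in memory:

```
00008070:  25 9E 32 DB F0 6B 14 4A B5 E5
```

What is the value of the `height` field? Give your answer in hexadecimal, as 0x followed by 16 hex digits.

0xE5B54A146BF0DB32

`height` follows `type` (2 bytes), so it starts at byte offset 2 and occupies 8 bytes.
Bytes at offsets 2..9: 32 DB F0 6B 14 4A B5 E5.
Little-endian stores the least-significant byte at the lowest address.
Reassemble most-significant byte first: E5 B5 4A 14 6B F0 DB 32 → 0xE5B54A146BF0DB32.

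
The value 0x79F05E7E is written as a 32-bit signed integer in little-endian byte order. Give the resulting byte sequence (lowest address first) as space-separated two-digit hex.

Split into bytes (most-significant first): 79 F0 5E 7E.
Little-endian stores the least-significant byte at the lowest address.
So at ascending addresses the bytes are 7E 5E F0 79.

7E 5E F0 79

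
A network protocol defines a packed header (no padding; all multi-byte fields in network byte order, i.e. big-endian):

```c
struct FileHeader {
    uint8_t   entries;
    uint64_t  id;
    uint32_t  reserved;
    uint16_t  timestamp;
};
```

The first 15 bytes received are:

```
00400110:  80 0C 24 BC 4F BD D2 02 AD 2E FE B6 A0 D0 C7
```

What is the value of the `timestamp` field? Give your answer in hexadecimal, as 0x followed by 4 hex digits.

0xD0C7

`timestamp` follows `entries` (1 B), `id` (8 B), `reserved` (4 B), so it starts at offset 1 + 8 + 4 = 13 and occupies 2 bytes.
Bytes at offsets 13..14: D0 C7.
Big-endian: lowest address holds the most-significant byte.
The bytes are already most-significant first: 0xD0C7.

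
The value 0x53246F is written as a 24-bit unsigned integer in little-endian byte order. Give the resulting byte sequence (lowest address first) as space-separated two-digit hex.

6F 24 53

Split into bytes (most-significant first): 53 24 6F.
In little-endian order the low byte comes first in memory.
So at ascending addresses the bytes are 6F 24 53.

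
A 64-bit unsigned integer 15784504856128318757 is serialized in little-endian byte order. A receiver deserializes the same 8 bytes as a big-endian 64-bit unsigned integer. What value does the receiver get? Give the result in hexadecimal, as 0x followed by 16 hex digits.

0x25EDF46889D30DDB

15784504856128318757 in 64-bit hexadecimal is 0xDB0DD38968F4ED25.
Stored little-endian, the bytes at ascending addresses are 25 ED F4 68 89 D3 0D DB.
Read back as big-endian, the last byte is least significant, giving 0x25EDF46889D30DDB.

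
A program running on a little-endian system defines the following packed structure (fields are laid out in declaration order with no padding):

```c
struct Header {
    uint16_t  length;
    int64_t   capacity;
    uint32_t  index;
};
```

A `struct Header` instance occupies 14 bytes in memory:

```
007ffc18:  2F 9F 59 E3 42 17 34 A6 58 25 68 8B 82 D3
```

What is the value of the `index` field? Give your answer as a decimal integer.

3548547944

`index` follows `length` (2 B), `capacity` (8 B), so it starts at offset 2 + 8 = 10 and occupies 4 bytes.
Bytes at offsets 10..13: 68 8B 82 D3.
Little-endian stores the least-significant byte at the lowest address.
Reassemble most-significant byte first: D3 82 8B 68 → 0xD3828B68.
0xD3828B68 = 3548547944.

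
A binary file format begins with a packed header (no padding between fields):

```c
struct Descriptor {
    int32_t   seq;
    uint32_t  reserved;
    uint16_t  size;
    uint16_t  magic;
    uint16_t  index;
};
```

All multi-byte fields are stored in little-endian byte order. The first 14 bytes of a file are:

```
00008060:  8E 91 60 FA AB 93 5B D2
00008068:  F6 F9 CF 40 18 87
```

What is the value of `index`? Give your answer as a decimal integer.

`index` follows `seq` (4 B), `reserved` (4 B), `size` (2 B), `magic` (2 B), so it starts at offset 4 + 4 + 2 + 2 = 12 and occupies 2 bytes.
Bytes at offsets 12..13: 18 87.
Little-endian stores the least-significant byte at the lowest address.
Reassemble most-significant byte first: 87 18 → 0x8718.
0x8718 = 34584.

34584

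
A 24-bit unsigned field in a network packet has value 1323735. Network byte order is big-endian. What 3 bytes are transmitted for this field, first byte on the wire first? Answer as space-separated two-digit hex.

1323735 in hexadecimal, padded to 24 bits, is 0x1432D7.
Split into bytes (most-significant first): 14 32 D7.
In big-endian order the high byte comes first in memory.
So the memory order matches the most-significant-first order: 14 32 D7.

14 32 D7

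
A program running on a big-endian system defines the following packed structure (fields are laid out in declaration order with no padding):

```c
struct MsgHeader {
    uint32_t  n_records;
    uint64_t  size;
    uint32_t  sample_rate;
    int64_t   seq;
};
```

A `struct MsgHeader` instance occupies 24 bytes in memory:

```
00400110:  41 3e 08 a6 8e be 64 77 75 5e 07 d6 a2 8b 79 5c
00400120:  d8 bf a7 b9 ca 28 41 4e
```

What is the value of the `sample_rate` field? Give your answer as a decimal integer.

`sample_rate` follows `n_records` (4 B), `size` (8 B), so it starts at offset 4 + 8 = 12 and occupies 4 bytes.
Bytes at offsets 12..15: A2 8B 79 5C.
Big-endian: lowest address holds the most-significant byte.
The bytes are already most-significant first: 0xA28B795C.
0xA28B795C = 2727049564.

2727049564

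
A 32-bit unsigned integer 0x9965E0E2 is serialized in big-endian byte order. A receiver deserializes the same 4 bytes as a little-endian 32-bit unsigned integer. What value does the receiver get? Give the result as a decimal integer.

Stored big-endian, the bytes at ascending addresses are 99 65 E0 E2.
Read back as little-endian, the first byte is least significant, giving 0xE2E06599.
0xE2E06599 = 3806356889.

3806356889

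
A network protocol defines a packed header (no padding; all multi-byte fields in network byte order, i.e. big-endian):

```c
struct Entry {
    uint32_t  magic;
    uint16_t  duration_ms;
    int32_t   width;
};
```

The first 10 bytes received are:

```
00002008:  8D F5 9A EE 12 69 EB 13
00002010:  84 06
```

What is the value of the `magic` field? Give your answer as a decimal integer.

2381683438

`magic` is the first field, at byte offset 0, occupying 4 bytes.
Bytes at offsets 0..3: 8D F5 9A EE.
In big-endian order the high byte comes first in memory.
The bytes are already most-significant first: 0x8DF59AEE.
0x8DF59AEE = 2381683438.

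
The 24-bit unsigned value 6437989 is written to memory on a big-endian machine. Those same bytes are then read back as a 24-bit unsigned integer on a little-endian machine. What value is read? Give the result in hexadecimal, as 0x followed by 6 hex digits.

0x653C62

6437989 in 24-bit hexadecimal is 0x623C65.
Stored big-endian, the bytes at ascending addresses are 62 3C 65.
Read back as little-endian, the first byte is least significant, giving 0x653C62.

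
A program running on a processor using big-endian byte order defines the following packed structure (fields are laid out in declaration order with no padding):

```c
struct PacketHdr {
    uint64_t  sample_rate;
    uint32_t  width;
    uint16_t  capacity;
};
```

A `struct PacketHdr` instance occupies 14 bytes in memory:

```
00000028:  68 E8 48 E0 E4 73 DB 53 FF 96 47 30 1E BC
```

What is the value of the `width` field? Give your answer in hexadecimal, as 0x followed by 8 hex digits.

0xFF964730

`width` follows `sample_rate` (8 bytes), so it starts at byte offset 8 and occupies 4 bytes.
Bytes at offsets 8..11: FF 96 47 30.
Big-endian: lowest address holds the most-significant byte.
The bytes are already most-significant first: 0xFF964730.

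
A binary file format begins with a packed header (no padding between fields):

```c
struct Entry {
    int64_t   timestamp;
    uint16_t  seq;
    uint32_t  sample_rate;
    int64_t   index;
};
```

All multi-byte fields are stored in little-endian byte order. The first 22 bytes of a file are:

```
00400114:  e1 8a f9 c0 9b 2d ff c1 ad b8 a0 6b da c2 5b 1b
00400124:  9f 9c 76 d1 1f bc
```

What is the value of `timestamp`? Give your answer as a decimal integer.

-4467802158347482399

`timestamp` is the first field, at byte offset 0, occupying 8 bytes.
Bytes at offsets 0..7: E1 8A F9 C0 9B 2D FF C1.
In little-endian order the low byte comes first in memory.
Reassemble most-significant byte first: C1 FF 2D 9B C0 F9 8A E1 → 0xC1FF2D9BC0F98AE1.
Top bit is set, so as a signed 64-bit value this is 0xC1FF2D9BC0F98AE1 − 2^64 = -4467802158347482399.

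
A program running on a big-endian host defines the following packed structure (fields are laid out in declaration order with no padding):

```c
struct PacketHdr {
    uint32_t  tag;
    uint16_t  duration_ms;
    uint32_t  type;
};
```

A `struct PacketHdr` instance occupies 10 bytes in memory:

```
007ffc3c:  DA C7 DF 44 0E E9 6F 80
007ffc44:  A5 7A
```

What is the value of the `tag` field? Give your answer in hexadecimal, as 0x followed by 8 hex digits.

`tag` is the first field, at byte offset 0, occupying 4 bytes.
Bytes at offsets 0..3: DA C7 DF 44.
Big-endian: lowest address holds the most-significant byte.
The bytes are already most-significant first: 0xDAC7DF44.

0xDAC7DF44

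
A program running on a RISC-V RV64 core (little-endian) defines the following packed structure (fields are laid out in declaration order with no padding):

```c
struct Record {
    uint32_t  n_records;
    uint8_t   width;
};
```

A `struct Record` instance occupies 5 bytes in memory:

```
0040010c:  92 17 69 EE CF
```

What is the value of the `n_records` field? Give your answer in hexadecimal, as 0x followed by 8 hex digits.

0xEE691792

`n_records` is the first field, at byte offset 0, occupying 4 bytes.
Bytes at offsets 0..3: 92 17 69 EE.
Little-endian: lowest address holds the least-significant byte.
Reassemble most-significant byte first: EE 69 17 92 → 0xEE691792.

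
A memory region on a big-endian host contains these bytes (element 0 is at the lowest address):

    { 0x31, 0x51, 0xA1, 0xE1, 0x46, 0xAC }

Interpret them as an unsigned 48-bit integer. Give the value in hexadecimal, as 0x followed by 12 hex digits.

Big-endian: lowest address holds the most-significant byte.
The bytes are already most-significant first: 0x3151A1E146AC.

0x3151A1E146AC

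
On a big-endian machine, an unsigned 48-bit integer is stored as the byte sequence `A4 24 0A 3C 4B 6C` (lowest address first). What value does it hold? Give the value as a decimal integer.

Big-endian: lowest address holds the most-significant byte.
The bytes are already most-significant first: 0xA4240A3C4B6C.
0xA4240A3C4B6C = 180474697501548.

180474697501548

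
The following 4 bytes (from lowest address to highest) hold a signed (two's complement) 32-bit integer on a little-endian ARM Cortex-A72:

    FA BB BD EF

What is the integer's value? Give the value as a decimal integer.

Little-endian stores the least-significant byte at the lowest address.
Reassemble most-significant byte first: EF BD BB FA → 0xEFBDBBFA.
Top bit is set, so as a signed 32-bit value this is 0xEFBDBBFA − 2^32 = -272778246.

-272778246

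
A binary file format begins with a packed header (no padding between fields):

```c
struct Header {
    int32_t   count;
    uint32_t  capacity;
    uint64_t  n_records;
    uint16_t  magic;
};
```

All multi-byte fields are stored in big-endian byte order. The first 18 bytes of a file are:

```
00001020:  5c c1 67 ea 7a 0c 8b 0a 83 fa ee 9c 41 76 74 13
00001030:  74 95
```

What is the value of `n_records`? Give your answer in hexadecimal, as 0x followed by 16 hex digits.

0x83FAEE9C41767413

`n_records` follows `count` (4 B), `capacity` (4 B), so it starts at offset 4 + 4 = 8 and occupies 8 bytes.
Bytes at offsets 8..15: 83 FA EE 9C 41 76 74 13.
Big-endian stores the most-significant byte at the lowest address.
The bytes are already most-significant first: 0x83FAEE9C41767413.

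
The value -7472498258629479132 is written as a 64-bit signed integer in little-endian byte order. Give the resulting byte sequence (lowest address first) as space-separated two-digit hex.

Two's complement of -7472498258629479132 in 64 bits: 7472498258629479132 = 0x67B3A5934255CADC; invert → 0x984C5A6CBDAA3523; add 1 → 0x984C5A6CBDAA3524.
Split into bytes (most-significant first): 98 4C 5A 6C BD AA 35 24.
In little-endian order the low byte comes first in memory.
So at ascending addresses the bytes are 24 35 AA BD 6C 5A 4C 98.

24 35 AA BD 6C 5A 4C 98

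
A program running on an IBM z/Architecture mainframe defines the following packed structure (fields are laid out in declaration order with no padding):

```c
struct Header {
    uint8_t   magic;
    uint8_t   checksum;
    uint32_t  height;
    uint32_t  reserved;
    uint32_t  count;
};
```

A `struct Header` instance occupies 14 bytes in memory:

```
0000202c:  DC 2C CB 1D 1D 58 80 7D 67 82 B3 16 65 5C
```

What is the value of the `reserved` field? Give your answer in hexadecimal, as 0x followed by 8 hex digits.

`reserved` follows `magic` (1 B), `checksum` (1 B), `height` (4 B), so it starts at offset 1 + 1 + 4 = 6 and occupies 4 bytes.
Bytes at offsets 6..9: 80 7D 67 82.
In big-endian order the high byte comes first in memory.
The bytes are already most-significant first: 0x807D6782.

0x807D6782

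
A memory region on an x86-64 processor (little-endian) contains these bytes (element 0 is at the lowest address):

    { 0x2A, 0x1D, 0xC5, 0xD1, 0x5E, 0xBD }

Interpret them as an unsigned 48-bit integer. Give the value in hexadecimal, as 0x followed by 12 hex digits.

0xBD5ED1C51D2A

Little-endian: lowest address holds the least-significant byte.
Reassemble most-significant byte first: BD 5E D1 C5 1D 2A → 0xBD5ED1C51D2A.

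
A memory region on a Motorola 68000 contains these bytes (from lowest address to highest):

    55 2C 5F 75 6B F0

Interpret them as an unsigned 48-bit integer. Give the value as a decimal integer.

93649068452848

Big-endian: lowest address holds the most-significant byte.
The bytes are already most-significant first: 0x552C5F756BF0.
0x552C5F756BF0 = 93649068452848.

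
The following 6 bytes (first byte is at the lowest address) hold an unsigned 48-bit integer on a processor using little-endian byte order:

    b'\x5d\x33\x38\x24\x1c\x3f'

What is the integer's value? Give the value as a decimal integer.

69390099297117

Little-endian stores the least-significant byte at the lowest address.
Reassemble most-significant byte first: 3F 1C 24 38 33 5D → 0x3F1C2438335D.
0x3F1C2438335D = 69390099297117.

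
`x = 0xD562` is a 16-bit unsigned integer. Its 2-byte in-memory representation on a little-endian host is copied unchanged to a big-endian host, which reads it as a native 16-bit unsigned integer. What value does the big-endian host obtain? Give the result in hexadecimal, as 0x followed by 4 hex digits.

Stored little-endian, the bytes at ascending addresses are 62 D5.
Read back as big-endian, the last byte is least significant, giving 0x62D5.

0x62D5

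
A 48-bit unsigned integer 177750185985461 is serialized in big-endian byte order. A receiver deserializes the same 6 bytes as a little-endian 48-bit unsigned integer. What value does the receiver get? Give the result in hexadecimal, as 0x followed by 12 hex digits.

177750185985461 in 48-bit hexadecimal is 0xA1A9B0B1C5B5.
Stored big-endian, the bytes at ascending addresses are A1 A9 B0 B1 C5 B5.
Read back as little-endian, the first byte is least significant, giving 0xB5C5B1B0A9A1.

0xB5C5B1B0A9A1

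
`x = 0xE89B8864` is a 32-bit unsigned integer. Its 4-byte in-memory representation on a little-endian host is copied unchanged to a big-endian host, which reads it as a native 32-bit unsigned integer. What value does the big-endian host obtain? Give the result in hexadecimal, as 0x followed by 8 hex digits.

0x64889BE8

Stored little-endian, the bytes at ascending addresses are 64 88 9B E8.
Read back as big-endian, the last byte is least significant, giving 0x64889BE8.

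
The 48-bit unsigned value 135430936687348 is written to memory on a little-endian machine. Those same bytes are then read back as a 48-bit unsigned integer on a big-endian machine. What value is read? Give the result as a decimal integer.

135430936687348 in 48-bit hexadecimal is 0x7B2C78DF72F4.
Stored little-endian, the bytes at ascending addresses are F4 72 DF 78 2C 7B.
Read back as big-endian, the last byte is least significant, giving 0xF472DF782C7B.
0xF472DF782C7B = 268774212643963.

268774212643963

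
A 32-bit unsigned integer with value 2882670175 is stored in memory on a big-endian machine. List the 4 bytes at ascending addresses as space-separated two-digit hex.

AB D2 0E 5F

2882670175 in hexadecimal, padded to 32 bits, is 0xABD20E5F.
Split into bytes (most-significant first): AB D2 0E 5F.
Big-endian: lowest address holds the most-significant byte.
So the memory order matches the most-significant-first order: AB D2 0E 5F.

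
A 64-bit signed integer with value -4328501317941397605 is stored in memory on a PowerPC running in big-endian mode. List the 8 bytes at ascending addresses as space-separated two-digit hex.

Two's complement of -4328501317941397605 in 64 bits: 4328501317941397605 = 0x3C11ED03E9B50865; invert → 0xC3EE12FC164AF79A; add 1 → 0xC3EE12FC164AF79B.
Split into bytes (most-significant first): C3 EE 12 FC 16 4A F7 9B.
Big-endian: lowest address holds the most-significant byte.
So the memory order matches the most-significant-first order: C3 EE 12 FC 16 4A F7 9B.

C3 EE 12 FC 16 4A F7 9B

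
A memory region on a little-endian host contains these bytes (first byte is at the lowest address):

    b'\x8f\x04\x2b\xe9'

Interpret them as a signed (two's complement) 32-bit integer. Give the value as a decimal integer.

-383056753

Little-endian stores the least-significant byte at the lowest address.
Reassemble most-significant byte first: E9 2B 04 8F → 0xE92B048F.
Top bit is set, so as a signed 32-bit value this is 0xE92B048F − 2^32 = -383056753.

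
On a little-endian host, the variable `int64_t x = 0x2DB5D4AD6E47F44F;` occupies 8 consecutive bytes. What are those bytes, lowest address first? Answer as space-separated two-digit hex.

Split into bytes (most-significant first): 2D B5 D4 AD 6E 47 F4 4F.
In little-endian order the low byte comes first in memory.
So at ascending addresses the bytes are 4F F4 47 6E AD D4 B5 2D.

4F F4 47 6E AD D4 B5 2D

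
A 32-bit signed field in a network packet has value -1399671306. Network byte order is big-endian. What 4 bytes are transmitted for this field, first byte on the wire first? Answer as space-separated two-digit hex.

AC 92 B5 F6

Two's complement of -1399671306 in 32 bits: 1399671306 = 0x536D4A0A; invert → 0xAC92B5F5; add 1 → 0xAC92B5F6.
Split into bytes (most-significant first): AC 92 B5 F6.
Big-endian stores the most-significant byte at the lowest address.
So the memory order matches the most-significant-first order: AC 92 B5 F6.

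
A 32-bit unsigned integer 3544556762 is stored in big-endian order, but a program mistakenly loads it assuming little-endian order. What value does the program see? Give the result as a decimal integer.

3668198867

3544556762 in 32-bit hexadecimal is 0xD345A4DA.
Stored big-endian, the bytes at ascending addresses are D3 45 A4 DA.
Read back as little-endian, the first byte is least significant, giving 0xDAA445D3.
0xDAA445D3 = 3668198867.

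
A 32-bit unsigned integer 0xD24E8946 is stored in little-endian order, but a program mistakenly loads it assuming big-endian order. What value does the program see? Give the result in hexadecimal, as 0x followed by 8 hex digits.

Stored little-endian, the bytes at ascending addresses are 46 89 4E D2.
Read back as big-endian, the last byte is least significant, giving 0x46894ED2.

0x46894ED2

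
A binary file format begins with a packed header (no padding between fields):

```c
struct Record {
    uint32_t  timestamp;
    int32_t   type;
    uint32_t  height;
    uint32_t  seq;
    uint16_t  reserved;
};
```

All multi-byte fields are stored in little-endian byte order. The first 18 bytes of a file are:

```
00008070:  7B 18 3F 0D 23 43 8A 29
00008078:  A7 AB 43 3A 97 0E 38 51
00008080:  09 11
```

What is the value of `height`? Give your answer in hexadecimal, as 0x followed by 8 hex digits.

`height` follows `timestamp` (4 B), `type` (4 B), so it starts at offset 4 + 4 = 8 and occupies 4 bytes.
Bytes at offsets 8..11: A7 AB 43 3A.
Little-endian stores the least-significant byte at the lowest address.
Reassemble most-significant byte first: 3A 43 AB A7 → 0x3A43ABA7.

0x3A43ABA7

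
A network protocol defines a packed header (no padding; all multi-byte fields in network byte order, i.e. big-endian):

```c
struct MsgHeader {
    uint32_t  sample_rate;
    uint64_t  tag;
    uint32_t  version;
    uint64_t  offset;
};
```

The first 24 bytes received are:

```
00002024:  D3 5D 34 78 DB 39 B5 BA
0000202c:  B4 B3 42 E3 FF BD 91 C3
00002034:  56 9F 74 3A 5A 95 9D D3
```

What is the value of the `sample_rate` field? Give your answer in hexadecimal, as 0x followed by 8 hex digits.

0xD35D3478

`sample_rate` is the first field, at byte offset 0, occupying 4 bytes.
Bytes at offsets 0..3: D3 5D 34 78.
Big-endian: lowest address holds the most-significant byte.
The bytes are already most-significant first: 0xD35D3478.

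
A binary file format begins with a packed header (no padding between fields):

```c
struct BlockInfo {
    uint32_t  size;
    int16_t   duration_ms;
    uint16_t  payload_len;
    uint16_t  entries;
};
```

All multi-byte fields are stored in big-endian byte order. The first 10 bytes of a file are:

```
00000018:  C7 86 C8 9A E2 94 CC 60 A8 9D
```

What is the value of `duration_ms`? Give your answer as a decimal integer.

`duration_ms` follows `size` (4 bytes), so it starts at byte offset 4 and occupies 2 bytes.
Bytes at offsets 4..5: E2 94.
In big-endian order the high byte comes first in memory.
The bytes are already most-significant first: 0xE294.
Top bit is set, so as a signed 16-bit value this is 0xE294 − 2^16 = -7532.

-7532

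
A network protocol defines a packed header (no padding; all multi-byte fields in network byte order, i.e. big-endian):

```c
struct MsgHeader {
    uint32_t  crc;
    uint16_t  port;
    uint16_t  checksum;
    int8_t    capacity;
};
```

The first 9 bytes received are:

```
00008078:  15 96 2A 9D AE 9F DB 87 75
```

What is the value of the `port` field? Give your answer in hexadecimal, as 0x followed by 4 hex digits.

`port` follows `crc` (4 bytes), so it starts at byte offset 4 and occupies 2 bytes.
Bytes at offsets 4..5: AE 9F.
In big-endian order the high byte comes first in memory.
The bytes are already most-significant first: 0xAE9F.

0xAE9F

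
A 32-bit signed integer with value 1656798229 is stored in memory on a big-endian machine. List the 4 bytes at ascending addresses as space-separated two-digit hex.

62 C0 BC 15

1656798229 in hexadecimal, padded to 32 bits, is 0x62C0BC15.
Split into bytes (most-significant first): 62 C0 BC 15.
In big-endian order the high byte comes first in memory.
So the memory order matches the most-significant-first order: 62 C0 BC 15.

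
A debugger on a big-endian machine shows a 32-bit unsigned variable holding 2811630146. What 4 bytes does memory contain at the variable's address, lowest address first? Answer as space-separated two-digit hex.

2811630146 in hexadecimal, padded to 32 bits, is 0xA7961242.
Split into bytes (most-significant first): A7 96 12 42.
In big-endian order the high byte comes first in memory.
So the memory order matches the most-significant-first order: A7 96 12 42.

A7 96 12 42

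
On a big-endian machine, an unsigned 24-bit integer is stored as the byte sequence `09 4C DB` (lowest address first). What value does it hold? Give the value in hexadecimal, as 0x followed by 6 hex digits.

0x094CDB

Big-endian: lowest address holds the most-significant byte.
The bytes are already most-significant first: 0x094CDB.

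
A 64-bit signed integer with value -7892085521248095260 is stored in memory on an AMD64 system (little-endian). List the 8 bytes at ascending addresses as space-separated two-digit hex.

Two's complement of -7892085521248095260 in 64 bits: 7892085521248095260 = 0x6D8651F7AEFF0C1C; invert → 0x9279AE085100F3E3; add 1 → 0x9279AE085100F3E4.
Split into bytes (most-significant first): 92 79 AE 08 51 00 F3 E4.
In little-endian order the low byte comes first in memory.
So at ascending addresses the bytes are E4 F3 00 51 08 AE 79 92.

E4 F3 00 51 08 AE 79 92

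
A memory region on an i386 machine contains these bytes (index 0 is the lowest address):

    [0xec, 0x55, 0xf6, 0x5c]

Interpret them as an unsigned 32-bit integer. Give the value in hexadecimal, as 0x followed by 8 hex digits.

0x5CF655EC

Little-endian: lowest address holds the least-significant byte.
Reassemble most-significant byte first: 5C F6 55 EC → 0x5CF655EC.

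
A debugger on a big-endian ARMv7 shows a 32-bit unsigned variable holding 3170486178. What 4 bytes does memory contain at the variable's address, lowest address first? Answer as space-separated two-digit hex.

3170486178 in hexadecimal, padded to 32 bits, is 0xBCF9C7A2.
Split into bytes (most-significant first): BC F9 C7 A2.
In big-endian order the high byte comes first in memory.
So the memory order matches the most-significant-first order: BC F9 C7 A2.

BC F9 C7 A2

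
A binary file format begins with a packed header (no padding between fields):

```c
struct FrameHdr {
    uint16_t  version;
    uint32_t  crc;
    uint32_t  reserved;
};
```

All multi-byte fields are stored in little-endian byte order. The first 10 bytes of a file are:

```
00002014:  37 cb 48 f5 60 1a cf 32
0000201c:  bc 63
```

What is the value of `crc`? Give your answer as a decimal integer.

442561864

`crc` follows `version` (2 bytes), so it starts at byte offset 2 and occupies 4 bytes.
Bytes at offsets 2..5: 48 F5 60 1A.
Little-endian: lowest address holds the least-significant byte.
Reassemble most-significant byte first: 1A 60 F5 48 → 0x1A60F548.
0x1A60F548 = 442561864.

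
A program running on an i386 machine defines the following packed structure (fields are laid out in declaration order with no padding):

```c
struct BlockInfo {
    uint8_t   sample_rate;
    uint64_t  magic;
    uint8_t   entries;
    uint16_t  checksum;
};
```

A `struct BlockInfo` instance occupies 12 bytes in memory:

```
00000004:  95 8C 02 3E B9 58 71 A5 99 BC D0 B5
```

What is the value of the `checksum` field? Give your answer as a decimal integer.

`checksum` follows `sample_rate` (1 B), `magic` (8 B), `entries` (1 B), so it starts at offset 1 + 8 + 1 = 10 and occupies 2 bytes.
Bytes at offsets 10..11: D0 B5.
Little-endian stores the least-significant byte at the lowest address.
Reassemble most-significant byte first: B5 D0 → 0xB5D0.
0xB5D0 = 46544.

46544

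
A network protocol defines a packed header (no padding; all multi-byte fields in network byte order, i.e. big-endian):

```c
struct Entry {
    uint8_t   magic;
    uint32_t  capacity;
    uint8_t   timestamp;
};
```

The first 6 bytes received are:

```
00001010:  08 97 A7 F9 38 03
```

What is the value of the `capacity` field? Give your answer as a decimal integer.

2544367928

`capacity` follows `magic` (1 byte), so it starts at byte offset 1 and occupies 4 bytes.
Bytes at offsets 1..4: 97 A7 F9 38.
Big-endian stores the most-significant byte at the lowest address.
The bytes are already most-significant first: 0x97A7F938.
0x97A7F938 = 2544367928.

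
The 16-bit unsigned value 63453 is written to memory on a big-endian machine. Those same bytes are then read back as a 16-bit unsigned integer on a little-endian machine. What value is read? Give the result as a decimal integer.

56823

63453 in 16-bit hexadecimal is 0xF7DD.
Stored big-endian, the bytes at ascending addresses are F7 DD.
Read back as little-endian, the first byte is least significant, giving 0xDDF7.
0xDDF7 = 56823.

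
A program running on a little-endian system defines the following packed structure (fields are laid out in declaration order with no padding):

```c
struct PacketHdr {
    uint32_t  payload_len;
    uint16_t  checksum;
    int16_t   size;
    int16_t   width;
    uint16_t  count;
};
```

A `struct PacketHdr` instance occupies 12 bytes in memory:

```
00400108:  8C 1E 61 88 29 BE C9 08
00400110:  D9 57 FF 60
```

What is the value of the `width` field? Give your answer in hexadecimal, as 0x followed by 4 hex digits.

`width` follows `payload_len` (4 B), `checksum` (2 B), `size` (2 B), so it starts at offset 4 + 2 + 2 = 8 and occupies 2 bytes.
Bytes at offsets 8..9: D9 57.
Little-endian: lowest address holds the least-significant byte.
Reassemble most-significant byte first: 57 D9 → 0x57D9.

0x57D9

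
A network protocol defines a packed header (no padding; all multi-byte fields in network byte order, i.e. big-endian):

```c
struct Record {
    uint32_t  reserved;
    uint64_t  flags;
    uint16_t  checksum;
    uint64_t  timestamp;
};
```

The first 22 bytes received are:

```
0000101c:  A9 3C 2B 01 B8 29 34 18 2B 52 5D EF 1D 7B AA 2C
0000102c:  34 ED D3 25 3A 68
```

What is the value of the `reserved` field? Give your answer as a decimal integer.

`reserved` is the first field, at byte offset 0, occupying 4 bytes.
Bytes at offsets 0..3: A9 3C 2B 01.
Big-endian: lowest address holds the most-significant byte.
The bytes are already most-significant first: 0xA93C2B01.
0xA93C2B01 = 2839292673.

2839292673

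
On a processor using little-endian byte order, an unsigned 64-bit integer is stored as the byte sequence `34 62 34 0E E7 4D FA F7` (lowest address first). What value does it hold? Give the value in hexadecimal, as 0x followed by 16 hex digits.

0xF7FA4DE70E346234

In little-endian order the low byte comes first in memory.
Reassemble most-significant byte first: F7 FA 4D E7 0E 34 62 34 → 0xF7FA4DE70E346234.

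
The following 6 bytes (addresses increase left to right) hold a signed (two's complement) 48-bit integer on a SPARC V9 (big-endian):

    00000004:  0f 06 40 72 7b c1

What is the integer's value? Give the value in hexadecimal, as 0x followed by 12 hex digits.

0x0F0640727BC1

In big-endian order the high byte comes first in memory.
The bytes are already most-significant first: 0x0F0640727BC1.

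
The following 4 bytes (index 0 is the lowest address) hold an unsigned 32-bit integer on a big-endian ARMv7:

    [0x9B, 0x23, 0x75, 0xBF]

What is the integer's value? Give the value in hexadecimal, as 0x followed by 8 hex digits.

In big-endian order the high byte comes first in memory.
The bytes are already most-significant first: 0x9B2375BF.

0x9B2375BF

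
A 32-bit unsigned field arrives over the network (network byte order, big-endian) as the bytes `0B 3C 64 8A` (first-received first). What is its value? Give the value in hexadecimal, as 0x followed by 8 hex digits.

0x0B3C648A

Big-endian: lowest address holds the most-significant byte.
The bytes are already most-significant first: 0x0B3C648A.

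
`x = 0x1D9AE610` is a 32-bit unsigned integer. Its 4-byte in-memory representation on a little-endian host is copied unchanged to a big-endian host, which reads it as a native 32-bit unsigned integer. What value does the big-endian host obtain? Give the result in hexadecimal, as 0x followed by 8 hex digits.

0x10E69A1D

Stored little-endian, the bytes at ascending addresses are 10 E6 9A 1D.
Read back as big-endian, the last byte is least significant, giving 0x10E69A1D.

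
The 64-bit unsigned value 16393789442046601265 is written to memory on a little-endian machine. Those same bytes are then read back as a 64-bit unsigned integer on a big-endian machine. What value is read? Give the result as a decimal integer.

3578317400852955875

16393789442046601265 in 64-bit hexadecimal is 0xE38270A3B7BCA831.
Stored little-endian, the bytes at ascending addresses are 31 A8 BC B7 A3 70 82 E3.
Read back as big-endian, the last byte is least significant, giving 0x31A8BCB7A37082E3.
0x31A8BCB7A37082E3 = 3578317400852955875.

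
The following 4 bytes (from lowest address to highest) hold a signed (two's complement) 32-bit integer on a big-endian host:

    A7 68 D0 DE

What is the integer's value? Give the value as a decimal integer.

-1486303010

In big-endian order the high byte comes first in memory.
The bytes are already most-significant first: 0xA768D0DE.
Top bit is set, so as a signed 32-bit value this is 0xA768D0DE − 2^32 = -1486303010.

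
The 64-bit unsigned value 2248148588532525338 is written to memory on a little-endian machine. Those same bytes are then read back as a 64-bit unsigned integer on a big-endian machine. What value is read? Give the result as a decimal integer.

2248148588532525338 in 64-bit hexadecimal is 0x1F33073AE5C6E91A.
Stored little-endian, the bytes at ascending addresses are 1A E9 C6 E5 3A 07 33 1F.
Read back as big-endian, the last byte is least significant, giving 0x1AE9C6E53A07331F.
0x1AE9C6E53A07331F = 1939299802383069983.

1939299802383069983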